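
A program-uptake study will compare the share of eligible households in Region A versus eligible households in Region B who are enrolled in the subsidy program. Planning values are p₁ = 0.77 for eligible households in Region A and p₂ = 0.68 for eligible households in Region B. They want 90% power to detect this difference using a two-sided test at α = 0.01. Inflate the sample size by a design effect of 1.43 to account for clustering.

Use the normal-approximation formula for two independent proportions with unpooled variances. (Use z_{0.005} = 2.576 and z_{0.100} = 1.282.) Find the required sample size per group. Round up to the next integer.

n = (z_{α/2} + z_β)² · [p₁(1−p₁) + p₂(1−p₂)] / (p₁ − p₂)²
  = (2.576 + 1.282)² · (0.77·0.23 + 0.68·0.32) / (0.09)²
  = (3.858)² · (0.1771 + 0.2176) / 0.0081
  = 14.8842 · 0.3947 / 0.0081
  = 725.28
Design effect: 1.43 × 725.28 = 1037.15.
Round up → n = 1038 per group.

n = 1038 per group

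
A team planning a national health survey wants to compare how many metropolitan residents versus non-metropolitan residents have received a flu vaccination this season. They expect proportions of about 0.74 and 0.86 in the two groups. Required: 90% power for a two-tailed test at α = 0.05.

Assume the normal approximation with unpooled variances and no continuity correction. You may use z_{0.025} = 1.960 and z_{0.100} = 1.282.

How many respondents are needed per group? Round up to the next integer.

n = 229 per group

n = (z_{α/2} + z_β)² · [p₁(1−p₁) + p₂(1−p₂)] / (p₁ − p₂)²
  = (1.960 + 1.282)² · (0.74·0.26 + 0.86·0.14) / (-0.12)²
  = (3.242)² · (0.1924 + 0.1204) / 0.0144
  = 10.5106 · 0.3128 / 0.0144
  = 228.31
Round up → n = 229 per group.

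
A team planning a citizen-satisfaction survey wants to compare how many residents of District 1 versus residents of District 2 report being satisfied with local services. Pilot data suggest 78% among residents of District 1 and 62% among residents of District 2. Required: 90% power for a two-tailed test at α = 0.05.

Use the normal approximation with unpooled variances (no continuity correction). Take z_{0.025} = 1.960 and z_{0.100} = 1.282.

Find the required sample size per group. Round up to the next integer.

n = (z_{α/2} + z_β)² · [p₁(1−p₁) + p₂(1−p₂)] / (p₁ − p₂)²
  = (1.960 + 1.282)² · (0.78·0.22 + 0.62·0.38) / (0.16)²
  = (3.242)² · (0.1716 + 0.2356) / 0.0256
  = 10.5106 · 0.4072 / 0.0256
  = 167.18
Round up → n = 168 per group.

n = 168 per group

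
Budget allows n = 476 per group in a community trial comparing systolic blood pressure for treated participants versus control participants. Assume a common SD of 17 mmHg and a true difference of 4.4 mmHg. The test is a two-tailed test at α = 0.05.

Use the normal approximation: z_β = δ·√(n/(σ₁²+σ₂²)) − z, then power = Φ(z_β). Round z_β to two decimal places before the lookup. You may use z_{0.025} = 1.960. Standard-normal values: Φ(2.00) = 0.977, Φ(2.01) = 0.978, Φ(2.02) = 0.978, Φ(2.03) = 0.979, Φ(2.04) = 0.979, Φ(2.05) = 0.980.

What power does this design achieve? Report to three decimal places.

Power ≈ 0.979

z_β = δ·√(n/(σ₁²+σ₂²)) − z_{α/2}
    = 4.4 · √(476/578) − 1.960
    = 4.4 · 0.90749 − 1.960
    = 3.9929 − 1.960 = 2.0329 → 2.03
Power = Φ(2.03) = 0.979.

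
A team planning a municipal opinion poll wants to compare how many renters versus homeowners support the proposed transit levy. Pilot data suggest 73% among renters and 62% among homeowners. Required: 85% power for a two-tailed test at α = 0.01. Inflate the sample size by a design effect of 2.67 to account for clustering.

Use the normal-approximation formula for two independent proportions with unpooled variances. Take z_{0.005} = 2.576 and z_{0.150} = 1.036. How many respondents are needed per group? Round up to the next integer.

n = (z_{α/2} + z_β)² · [p₁(1−p₁) + p₂(1−p₂)] / (p₁ − p₂)²
  = (2.576 + 1.036)² · (0.73·0.27 + 0.62·0.38) / (0.11)²
  = (3.612)² · (0.1971 + 0.2356) / 0.0121
  = 13.0465 · 0.4327 / 0.0121
  = 466.55
Design effect: 2.67 × 466.55 = 1245.69.
Round up → n = 1246 per group.

n = 1246 per group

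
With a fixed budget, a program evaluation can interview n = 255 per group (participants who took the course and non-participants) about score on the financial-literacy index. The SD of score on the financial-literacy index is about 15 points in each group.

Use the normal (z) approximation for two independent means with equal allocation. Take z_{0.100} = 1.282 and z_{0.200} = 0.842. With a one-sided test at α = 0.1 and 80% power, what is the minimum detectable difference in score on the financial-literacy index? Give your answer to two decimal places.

δ = (z_α + z_β) · √((σ₁²+σ₂²)/n)
  = (1.282 + 0.842) · √(450/255)
  = 2.124 · √1.7647
  = 2.124 · 1.3284
  = 2.8216

Minimum detectable difference ≈ 2.82 points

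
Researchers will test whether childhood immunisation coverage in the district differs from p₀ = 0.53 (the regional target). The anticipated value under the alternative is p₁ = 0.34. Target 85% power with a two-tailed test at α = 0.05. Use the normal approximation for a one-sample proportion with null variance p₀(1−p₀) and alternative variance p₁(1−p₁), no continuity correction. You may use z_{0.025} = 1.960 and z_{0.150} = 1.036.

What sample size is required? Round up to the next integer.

n = [z_{α/2}·√(p₀q₀) + z_β·√(p₁q₁)]² / (p₁ − p₀)²
  = [1.960·√(0.53·0.47) + 1.036·√(0.34·0.66)]² / (-0.19)²
  = [1.960·0.4991 + 1.036·0.4737]² / 0.0361
  = [1.4690]² / 0.0361
  = 59.78
Round up → n = 60.

n = 60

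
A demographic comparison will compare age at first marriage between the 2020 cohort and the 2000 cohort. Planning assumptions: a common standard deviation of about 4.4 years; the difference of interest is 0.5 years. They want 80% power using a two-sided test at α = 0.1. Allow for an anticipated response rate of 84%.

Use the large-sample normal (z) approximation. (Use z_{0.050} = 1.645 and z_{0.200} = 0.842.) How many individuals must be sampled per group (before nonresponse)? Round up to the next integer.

n = (z_{α/2} + z_β)² · (σ₁² + σ₂²) / δ²
  = (1.645 + 0.842)² · (2·4.4² = 38.72) / 0.5²
  = 6.1852 · 38.72 / 0.25
  = 957.96
Adjust for 84% response: 957.96 / 0.84 = 1140.43.
Round up → n = 1141 per group.

n = 1141 per group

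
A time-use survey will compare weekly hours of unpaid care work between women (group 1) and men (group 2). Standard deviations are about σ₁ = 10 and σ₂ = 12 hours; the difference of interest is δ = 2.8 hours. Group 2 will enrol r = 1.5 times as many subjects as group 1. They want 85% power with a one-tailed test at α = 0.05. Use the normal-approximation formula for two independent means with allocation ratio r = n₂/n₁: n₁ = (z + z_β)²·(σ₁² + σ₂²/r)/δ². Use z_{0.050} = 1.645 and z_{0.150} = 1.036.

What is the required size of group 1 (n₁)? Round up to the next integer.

n₁ = 180

n₁ = (z_α + z_β)² · (σ₁² + σ₂²/r) / δ²
   = (1.645 + 1.036)² · (10² + 12²/1.5) / 2.8²
   = 7.1878 · (100 + 96) / 7.84
   = 7.1878 · 196 / 7.84
   = 179.69
Round up → n₁ = 180; n₂ = r·n₁ = 1.5 × 180 = 270.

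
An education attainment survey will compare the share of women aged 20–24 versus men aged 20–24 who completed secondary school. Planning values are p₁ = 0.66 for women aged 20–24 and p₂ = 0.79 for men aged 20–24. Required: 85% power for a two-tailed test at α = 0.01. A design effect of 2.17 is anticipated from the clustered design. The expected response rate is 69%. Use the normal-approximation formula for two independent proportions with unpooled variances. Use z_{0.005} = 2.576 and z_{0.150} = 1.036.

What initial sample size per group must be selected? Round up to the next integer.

n = (z_{α/2} + z_β)² · [p₁(1−p₁) + p₂(1−p₂)] / (p₁ − p₂)²
  = (2.576 + 1.036)² · (0.66·0.34 + 0.79·0.21) / (-0.13)²
  = (3.612)² · (0.2244 + 0.1659) / 0.0169
  = 13.0465 · 0.3903 / 0.0169
  = 301.31
Design effect: 2.17 × 301.31 = 653.83.
Adjust for 69% response: 653.83 / 0.69 = 947.58.
Round up → n = 948 per group.

n = 948 per group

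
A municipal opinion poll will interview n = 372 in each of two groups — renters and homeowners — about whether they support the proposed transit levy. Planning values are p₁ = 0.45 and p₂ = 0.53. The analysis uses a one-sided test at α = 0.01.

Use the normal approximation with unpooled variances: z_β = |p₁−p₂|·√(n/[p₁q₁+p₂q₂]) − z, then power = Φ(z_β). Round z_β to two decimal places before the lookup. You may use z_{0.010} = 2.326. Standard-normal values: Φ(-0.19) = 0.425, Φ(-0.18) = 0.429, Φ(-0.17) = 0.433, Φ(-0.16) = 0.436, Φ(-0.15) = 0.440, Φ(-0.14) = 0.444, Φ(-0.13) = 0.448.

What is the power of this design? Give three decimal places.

Power ≈ 0.444

z_β = |p₁−p₂|·√(n/[p₁q₁+p₂q₂]) − z_α
    = 0.08 · √(372/0.4966) − 2.326
    = 0.08 · 27.3696 − 2.326
    = 2.1896 − 2.326 = -0.1364 → -0.14
Power = Φ(-0.14) = 0.444.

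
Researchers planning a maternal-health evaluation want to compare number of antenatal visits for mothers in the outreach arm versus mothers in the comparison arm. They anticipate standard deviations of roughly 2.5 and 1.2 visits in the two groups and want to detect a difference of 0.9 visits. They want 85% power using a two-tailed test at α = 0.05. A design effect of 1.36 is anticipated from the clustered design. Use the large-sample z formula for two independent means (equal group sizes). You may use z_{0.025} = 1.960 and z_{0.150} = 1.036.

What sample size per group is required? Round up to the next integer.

n = (z_{α/2} + z_β)² · (σ₁² + σ₂²) / δ²
  = (1.960 + 1.036)² · (2.5² + 1.2² = 7.69) / 0.9²
  = 8.9760 · 7.69 / 0.81
  = 85.22
Design effect: 1.36 × 85.22 = 115.89.
Round up → n = 116 per group.

n = 116 per group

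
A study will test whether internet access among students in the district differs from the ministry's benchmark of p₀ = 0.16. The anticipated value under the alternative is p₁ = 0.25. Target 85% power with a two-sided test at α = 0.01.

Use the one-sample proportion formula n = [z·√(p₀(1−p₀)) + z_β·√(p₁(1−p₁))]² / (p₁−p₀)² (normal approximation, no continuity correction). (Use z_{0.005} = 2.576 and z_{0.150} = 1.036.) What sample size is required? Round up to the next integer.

n = [z_{α/2}·√(p₀q₀) + z_β·√(p₁q₁)]² / (p₁ − p₀)²
  = [2.576·√(0.16·0.84) + 1.036·√(0.25·0.75)]² / (0.09)²
  = [2.576·0.3666 + 1.036·0.4330]² / 0.0081
  = [1.3930]² / 0.0081
  = 239.55
Round up → n = 240.

n = 240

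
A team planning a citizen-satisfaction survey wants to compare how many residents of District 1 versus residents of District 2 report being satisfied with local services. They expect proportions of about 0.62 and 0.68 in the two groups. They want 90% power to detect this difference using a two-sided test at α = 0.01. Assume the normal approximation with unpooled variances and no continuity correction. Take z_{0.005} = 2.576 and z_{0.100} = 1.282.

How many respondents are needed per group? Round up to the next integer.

n = 1874 per group

n = (z_{α/2} + z_β)² · [p₁(1−p₁) + p₂(1−p₂)] / (p₁ − p₂)²
  = (2.576 + 1.282)² · (0.62·0.38 + 0.68·0.32) / (-0.06)²
  = (3.858)² · (0.2356 + 0.2176) / 0.0036
  = 14.8842 · 0.4532 / 0.0036
  = 1873.75
Round up → n = 1874 per group.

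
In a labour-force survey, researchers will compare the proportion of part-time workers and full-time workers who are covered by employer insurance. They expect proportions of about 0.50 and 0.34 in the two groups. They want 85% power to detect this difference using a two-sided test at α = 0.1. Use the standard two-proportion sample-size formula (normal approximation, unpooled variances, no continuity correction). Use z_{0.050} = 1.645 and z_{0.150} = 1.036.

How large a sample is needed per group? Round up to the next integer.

n = (z_{α/2} + z_β)² · [p₁(1−p₁) + p₂(1−p₂)] / (p₁ − p₂)²
  = (1.645 + 1.036)² · (0.50·0.50 + 0.34·0.66) / (0.16)²
  = (2.681)² · (0.2500 + 0.2244) / 0.0256
  = 7.1878 · 0.4744 / 0.0256
  = 133.20
Round up → n = 134 per group.

n = 134 per group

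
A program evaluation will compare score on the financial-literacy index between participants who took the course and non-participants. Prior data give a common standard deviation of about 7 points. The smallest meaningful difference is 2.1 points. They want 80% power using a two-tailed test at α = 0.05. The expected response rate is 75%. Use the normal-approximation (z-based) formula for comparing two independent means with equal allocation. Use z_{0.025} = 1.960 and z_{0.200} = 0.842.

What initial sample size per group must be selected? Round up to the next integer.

n = (z_{α/2} + z_β)² · (σ₁² + σ₂²) / δ²
  = (1.960 + 0.842)² · (2·7² = 98) / 2.1²
  = 7.8512 · 98 / 4.41
  = 174.47
Adjust for 75% response: 174.47 / 0.75 = 232.63.
Round up → n = 233 per group.

n = 233 per group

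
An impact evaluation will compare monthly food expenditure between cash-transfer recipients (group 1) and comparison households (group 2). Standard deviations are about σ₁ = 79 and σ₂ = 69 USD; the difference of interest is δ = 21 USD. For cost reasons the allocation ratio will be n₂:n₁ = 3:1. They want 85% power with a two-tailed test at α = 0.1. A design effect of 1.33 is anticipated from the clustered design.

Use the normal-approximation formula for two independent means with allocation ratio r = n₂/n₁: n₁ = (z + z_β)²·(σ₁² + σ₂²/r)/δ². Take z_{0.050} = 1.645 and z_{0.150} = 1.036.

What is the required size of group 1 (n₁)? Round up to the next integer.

n₁ = 170

n₁ = (z_{α/2} + z_β)² · (σ₁² + σ₂²/r) / δ²
   = (1.645 + 1.036)² · (79² + 69²/3) / 21²
   = 7.1878 · (6241 + 1587) / 441
   = 7.1878 · 7828 / 441
   = 127.59
Design effect: 1.33 × 127.59 = 169.69.
Round up → n₁ = 170; n₂ = r·n₁ = 3 × 170 = 510.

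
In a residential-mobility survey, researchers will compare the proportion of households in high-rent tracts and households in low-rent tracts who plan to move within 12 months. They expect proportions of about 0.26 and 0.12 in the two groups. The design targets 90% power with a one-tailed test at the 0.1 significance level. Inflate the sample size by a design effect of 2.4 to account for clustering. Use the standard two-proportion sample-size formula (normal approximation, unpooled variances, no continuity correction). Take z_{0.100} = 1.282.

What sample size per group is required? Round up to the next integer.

n = (z_α + z_β)² · [p₁(1−p₁) + p₂(1−p₂)] / (p₁ − p₂)²
  = (1.282 + 1.282)² · (0.26·0.74 + 0.12·0.88) / (0.14)²
  = (2.564)² · (0.1924 + 0.1056) / 0.0196
  = 6.5741 · 0.2980 / 0.0196
  = 99.95
Design effect: 2.4 × 99.95 = 239.89.
Round up → n = 240 per group.

n = 240 per group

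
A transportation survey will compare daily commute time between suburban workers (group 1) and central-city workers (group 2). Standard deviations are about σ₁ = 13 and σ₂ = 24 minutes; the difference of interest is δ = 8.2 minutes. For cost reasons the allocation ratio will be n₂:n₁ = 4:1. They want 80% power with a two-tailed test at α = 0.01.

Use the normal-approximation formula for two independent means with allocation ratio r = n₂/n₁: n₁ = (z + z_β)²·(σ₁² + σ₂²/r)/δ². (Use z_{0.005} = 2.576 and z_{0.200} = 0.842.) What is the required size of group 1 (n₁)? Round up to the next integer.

n₁ = (z_{α/2} + z_β)² · (σ₁² + σ₂²/r) / δ²
   = (2.576 + 0.842)² · (13² + 24²/4) / 8.2²
   = 11.6827 · (169 + 144) / 67.24
   = 11.6827 · 313 / 67.24
   = 54.38
Round up → n₁ = 55; n₂ = r·n₁ = 4 × 55 = 220.

n₁ = 55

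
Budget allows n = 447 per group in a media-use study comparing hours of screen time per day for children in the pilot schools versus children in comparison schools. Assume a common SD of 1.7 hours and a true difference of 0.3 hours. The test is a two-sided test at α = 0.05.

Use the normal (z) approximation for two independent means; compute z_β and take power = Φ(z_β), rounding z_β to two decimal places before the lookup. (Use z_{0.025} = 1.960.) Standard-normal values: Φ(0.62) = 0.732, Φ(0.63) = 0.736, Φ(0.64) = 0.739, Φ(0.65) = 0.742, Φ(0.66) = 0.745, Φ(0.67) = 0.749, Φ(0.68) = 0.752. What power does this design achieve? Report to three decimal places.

z_β = δ·√(n/(σ₁²+σ₂²)) − z_{α/2}
    = 0.3 · √(447/5.78) − 1.960
    = 0.3 · 8.79407 − 1.960
    = 2.6382 − 1.960 = 0.6782 → 0.68
Power = Φ(0.68) = 0.752.

Power ≈ 0.752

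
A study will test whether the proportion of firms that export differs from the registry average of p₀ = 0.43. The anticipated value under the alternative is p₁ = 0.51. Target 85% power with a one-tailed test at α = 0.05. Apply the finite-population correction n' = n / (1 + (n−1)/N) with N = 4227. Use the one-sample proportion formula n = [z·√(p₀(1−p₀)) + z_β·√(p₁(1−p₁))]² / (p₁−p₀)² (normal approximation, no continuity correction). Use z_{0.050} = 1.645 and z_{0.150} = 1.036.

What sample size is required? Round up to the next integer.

n = [z_α·√(p₀q₀) + z_β·√(p₁q₁)]² / (p₁ − p₀)²
  = [1.645·√(0.43·0.57) + 1.036·√(0.51·0.49)]² / (0.08)²
  = [1.645·0.4951 + 1.036·0.4999]² / 0.0064
  = [1.3323]² / 0.0064
  = 277.35
Finite-population correction (N = 4227): 277.35 / (1 + (277.35 − 1)/4227) = 260.33.
Round up → n = 261.

n = 261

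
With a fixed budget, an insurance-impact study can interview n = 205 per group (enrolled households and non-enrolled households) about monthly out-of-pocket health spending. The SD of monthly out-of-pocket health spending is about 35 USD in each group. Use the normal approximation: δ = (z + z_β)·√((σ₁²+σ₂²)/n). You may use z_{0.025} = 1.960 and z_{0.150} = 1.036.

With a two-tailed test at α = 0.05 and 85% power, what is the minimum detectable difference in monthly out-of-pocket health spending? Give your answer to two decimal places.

Minimum detectable difference ≈ 10.36 USD

δ = (z_{α/2} + z_β) · √((σ₁²+σ₂²)/n)
  = (1.960 + 1.036) · √(2450/205)
  = 2.996 · √11.9512
  = 2.996 · 3.4571
  = 10.3573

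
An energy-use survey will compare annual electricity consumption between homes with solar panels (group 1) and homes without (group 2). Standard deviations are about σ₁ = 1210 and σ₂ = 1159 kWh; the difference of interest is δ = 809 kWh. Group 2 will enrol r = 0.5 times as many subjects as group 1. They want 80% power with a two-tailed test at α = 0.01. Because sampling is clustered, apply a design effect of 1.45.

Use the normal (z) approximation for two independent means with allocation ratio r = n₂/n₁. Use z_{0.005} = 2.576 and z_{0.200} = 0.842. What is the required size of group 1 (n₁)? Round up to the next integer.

n₁ = (z_{α/2} + z_β)² · (σ₁² + σ₂²/r) / δ²
   = (2.576 + 0.842)² · (1210² + 1159²/0.5) / 809²
   = 11.6827 · (1464100 + 2686562) / 654481
   = 11.6827 · 4150662 / 654481
   = 74.09
Design effect: 1.45 × 74.09 = 107.43.
Round up → n₁ = 108; n₂ = r·n₁ = 0.5 × 108 = 54.

n₁ = 108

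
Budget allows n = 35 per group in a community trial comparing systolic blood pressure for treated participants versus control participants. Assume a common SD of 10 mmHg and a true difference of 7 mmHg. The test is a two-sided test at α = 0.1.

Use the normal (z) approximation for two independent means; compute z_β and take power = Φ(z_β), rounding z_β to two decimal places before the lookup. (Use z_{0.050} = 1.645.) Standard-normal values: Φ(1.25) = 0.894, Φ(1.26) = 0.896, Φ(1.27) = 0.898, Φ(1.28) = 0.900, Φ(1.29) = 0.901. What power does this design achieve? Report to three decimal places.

Power ≈ 0.900

z_β = δ·√(n/(σ₁²+σ₂²)) − z_{α/2}
    = 7 · √(35/200) − 1.645
    = 7 · 0.41833 − 1.645
    = 2.9283 − 1.645 = 1.2833 → 1.28
Power = Φ(1.28) = 0.900.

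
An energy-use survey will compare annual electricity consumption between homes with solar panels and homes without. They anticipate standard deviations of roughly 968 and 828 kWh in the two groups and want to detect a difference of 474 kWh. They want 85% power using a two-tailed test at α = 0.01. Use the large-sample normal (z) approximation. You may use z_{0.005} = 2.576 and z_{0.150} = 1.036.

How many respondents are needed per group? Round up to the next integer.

n = (z_{α/2} + z_β)² · (σ₁² + σ₂²) / δ²
  = (2.576 + 1.036)² · (968² + 828² = 1622608) / 474²
  = 13.0465 · 1622608 / 224676
  = 94.22
Round up → n = 95 per group.

n = 95 per group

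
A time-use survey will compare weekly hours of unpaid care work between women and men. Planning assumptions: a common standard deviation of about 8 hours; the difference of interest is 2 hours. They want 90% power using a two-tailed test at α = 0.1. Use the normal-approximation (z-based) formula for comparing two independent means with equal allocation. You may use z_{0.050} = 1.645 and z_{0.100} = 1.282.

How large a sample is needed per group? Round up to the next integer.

n = (z_{α/2} + z_β)² · (σ₁² + σ₂²) / δ²
  = (1.645 + 1.282)² · (2·8² = 128) / 2²
  = 8.5673 · 128 / 4
  = 274.15
Round up → n = 275 per group.

n = 275 per group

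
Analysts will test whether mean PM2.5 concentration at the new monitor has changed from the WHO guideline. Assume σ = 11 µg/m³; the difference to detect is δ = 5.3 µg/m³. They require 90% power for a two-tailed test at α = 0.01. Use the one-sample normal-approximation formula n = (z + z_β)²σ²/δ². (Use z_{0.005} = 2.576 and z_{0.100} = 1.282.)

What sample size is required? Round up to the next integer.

n = (z_{α/2} + z_β)² · σ² / δ²
  = (2.576 + 1.282)² · 11² / 5.3²
  = 14.8842 · 121 / 28.09
  = 64.11
Round up → n = 65.

n = 65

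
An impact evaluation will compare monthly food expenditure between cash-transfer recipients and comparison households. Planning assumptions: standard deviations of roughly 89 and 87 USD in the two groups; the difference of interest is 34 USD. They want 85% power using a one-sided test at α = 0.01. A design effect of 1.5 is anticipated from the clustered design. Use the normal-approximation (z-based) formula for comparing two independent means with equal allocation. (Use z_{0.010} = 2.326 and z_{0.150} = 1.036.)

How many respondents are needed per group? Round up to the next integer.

n = 228 per group

n = (z_α + z_β)² · (σ₁² + σ₂²) / δ²
  = (2.326 + 1.036)² · (89² + 87² = 15490) / 34²
  = 11.3030 · 15490 / 1156
  = 151.46
Design effect: 1.5 × 151.46 = 227.19.
Round up → n = 228 per group.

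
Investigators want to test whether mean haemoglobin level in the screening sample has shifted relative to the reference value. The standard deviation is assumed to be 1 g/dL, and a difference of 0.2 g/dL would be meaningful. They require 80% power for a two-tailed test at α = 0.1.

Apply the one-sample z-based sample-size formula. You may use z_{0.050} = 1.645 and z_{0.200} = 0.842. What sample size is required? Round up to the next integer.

n = (z_{α/2} + z_β)² · σ² / δ²
  = (1.645 + 0.842)² · 1² / 0.2²
  = 6.1852 · 1 / 0.04
  = 154.63
Round up → n = 155.

n = 155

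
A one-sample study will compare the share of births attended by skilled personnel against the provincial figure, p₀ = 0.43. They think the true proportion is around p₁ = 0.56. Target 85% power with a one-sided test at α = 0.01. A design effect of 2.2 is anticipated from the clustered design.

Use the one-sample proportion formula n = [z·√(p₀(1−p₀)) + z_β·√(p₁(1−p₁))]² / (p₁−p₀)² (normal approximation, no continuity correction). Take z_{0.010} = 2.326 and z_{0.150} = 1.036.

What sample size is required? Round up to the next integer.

n = [z_α·√(p₀q₀) + z_β·√(p₁q₁)]² / (p₁ − p₀)²
  = [2.326·√(0.43·0.57) + 1.036·√(0.56·0.44)]² / (0.13)²
  = [2.326·0.4951 + 1.036·0.4964]² / 0.0169
  = [1.6658]² / 0.0169
  = 164.20
Design effect: 2.2 × 164.20 = 361.23.
Round up → n = 362.

n = 362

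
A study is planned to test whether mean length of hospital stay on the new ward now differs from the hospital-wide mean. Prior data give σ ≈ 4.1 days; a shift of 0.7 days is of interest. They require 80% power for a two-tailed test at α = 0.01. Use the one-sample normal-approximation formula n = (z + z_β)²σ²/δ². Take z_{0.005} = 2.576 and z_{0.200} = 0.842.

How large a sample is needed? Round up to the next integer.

n = 401

n = (z_{α/2} + z_β)² · σ² / δ²
  = (2.576 + 0.842)² · 4.1² / 0.7²
  = 11.6827 · 16.81 / 0.49
  = 400.79
Round up → n = 401.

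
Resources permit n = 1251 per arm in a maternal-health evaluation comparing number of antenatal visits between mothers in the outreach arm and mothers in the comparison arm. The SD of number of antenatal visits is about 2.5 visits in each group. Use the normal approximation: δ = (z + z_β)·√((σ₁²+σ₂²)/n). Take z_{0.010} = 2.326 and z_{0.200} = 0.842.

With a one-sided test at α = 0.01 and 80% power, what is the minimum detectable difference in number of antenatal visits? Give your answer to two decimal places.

Minimum detectable difference ≈ 0.32 visits

δ = (z_α + z_β) · √((σ₁²+σ₂²)/n)
  = (2.326 + 0.842) · √(12.5/1251)
  = 3.168 · √0.00999
  = 3.168 · 0.1000
  = 0.3167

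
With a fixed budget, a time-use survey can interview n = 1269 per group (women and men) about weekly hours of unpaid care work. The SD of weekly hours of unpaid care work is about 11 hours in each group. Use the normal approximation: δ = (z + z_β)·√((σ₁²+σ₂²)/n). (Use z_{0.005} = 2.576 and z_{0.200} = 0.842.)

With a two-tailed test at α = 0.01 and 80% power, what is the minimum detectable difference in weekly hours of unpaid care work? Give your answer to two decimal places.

Minimum detectable difference ≈ 1.49 hours

δ = (z_{α/2} + z_β) · √((σ₁²+σ₂²)/n)
  = (2.576 + 0.842) · √(242/1269)
  = 3.418 · √0.1907
  = 3.418 · 0.4367
  = 1.4926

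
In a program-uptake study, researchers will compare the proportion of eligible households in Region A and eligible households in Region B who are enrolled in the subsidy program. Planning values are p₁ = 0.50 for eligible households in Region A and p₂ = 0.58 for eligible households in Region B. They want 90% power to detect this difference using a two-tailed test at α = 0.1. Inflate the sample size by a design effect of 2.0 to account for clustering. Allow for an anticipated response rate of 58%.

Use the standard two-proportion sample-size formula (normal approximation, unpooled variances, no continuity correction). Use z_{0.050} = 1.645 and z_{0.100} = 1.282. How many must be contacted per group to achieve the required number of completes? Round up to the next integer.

n = (z_{α/2} + z_β)² · [p₁(1−p₁) + p₂(1−p₂)] / (p₁ − p₂)²
  = (1.645 + 1.282)² · (0.50·0.50 + 0.58·0.42) / (-0.08)²
  = (2.927)² · (0.2500 + 0.2436) / 0.0064
  = 8.5673 · 0.4936 / 0.0064
  = 660.76
Design effect: 2.0 × 660.76 = 1321.51.
Adjust for 58% response: 1321.51 / 0.58 = 2278.47.
Round up → n = 2279 per group.

n = 2279 per group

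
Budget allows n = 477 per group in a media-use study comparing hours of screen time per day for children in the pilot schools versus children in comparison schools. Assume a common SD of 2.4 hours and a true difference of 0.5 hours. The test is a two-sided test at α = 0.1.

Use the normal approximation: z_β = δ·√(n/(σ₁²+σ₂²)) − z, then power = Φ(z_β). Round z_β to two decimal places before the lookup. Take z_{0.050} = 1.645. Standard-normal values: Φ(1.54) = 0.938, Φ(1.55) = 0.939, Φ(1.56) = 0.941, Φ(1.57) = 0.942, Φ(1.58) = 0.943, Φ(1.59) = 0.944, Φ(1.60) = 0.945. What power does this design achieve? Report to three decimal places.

Power ≈ 0.942

z_β = δ·√(n/(σ₁²+σ₂²)) − z_{α/2}
    = 0.5 · √(477/11.52) − 1.645
    = 0.5 · 6.43477 − 1.645
    = 3.2174 − 1.645 = 1.5724 → 1.57
Power = Φ(1.57) = 0.942.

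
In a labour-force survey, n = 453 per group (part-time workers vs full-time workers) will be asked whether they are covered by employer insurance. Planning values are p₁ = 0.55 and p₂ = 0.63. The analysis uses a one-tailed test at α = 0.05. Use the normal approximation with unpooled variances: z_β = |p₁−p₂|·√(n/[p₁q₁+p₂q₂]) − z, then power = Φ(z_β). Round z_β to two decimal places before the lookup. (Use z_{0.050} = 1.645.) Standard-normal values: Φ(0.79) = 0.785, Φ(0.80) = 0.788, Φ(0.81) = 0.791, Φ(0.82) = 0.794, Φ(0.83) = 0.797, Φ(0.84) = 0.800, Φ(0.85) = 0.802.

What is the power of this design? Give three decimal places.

z_β = |p₁−p₂|·√(n/[p₁q₁+p₂q₂]) − z_α
    = 0.08 · √(453/0.4806) − 1.645
    = 0.08 · 30.7013 − 1.645
    = 2.4561 − 1.645 = 0.8111 → 0.81
Power = Φ(0.81) = 0.791.

Power ≈ 0.791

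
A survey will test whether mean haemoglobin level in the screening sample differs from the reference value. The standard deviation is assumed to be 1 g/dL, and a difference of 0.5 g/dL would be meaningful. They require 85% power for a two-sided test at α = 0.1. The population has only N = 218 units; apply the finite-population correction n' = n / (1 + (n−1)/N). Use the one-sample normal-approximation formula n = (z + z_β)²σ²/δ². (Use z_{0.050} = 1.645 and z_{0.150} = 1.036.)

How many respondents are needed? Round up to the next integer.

n = (z_{α/2} + z_β)² · σ² / δ²
  = (1.645 + 1.036)² · 1² / 0.5²
  = 7.1878 · 1 / 0.25
  = 28.75
Finite-population correction (N = 218): 28.75 / (1 + (28.75 − 1)/218) = 25.50.
Round up → n = 26.

n = 26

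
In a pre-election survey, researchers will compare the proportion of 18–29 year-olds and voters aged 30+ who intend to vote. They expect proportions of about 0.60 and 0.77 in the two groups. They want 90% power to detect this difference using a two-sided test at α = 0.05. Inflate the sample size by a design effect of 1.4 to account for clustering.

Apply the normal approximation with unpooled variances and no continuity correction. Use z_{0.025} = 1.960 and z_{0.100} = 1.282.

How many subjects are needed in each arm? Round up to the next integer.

n = (z_{α/2} + z_β)² · [p₁(1−p₁) + p₂(1−p₂)] / (p₁ − p₂)²
  = (1.960 + 1.282)² · (0.60·0.40 + 0.77·0.23) / (-0.17)²
  = (3.242)² · (0.2400 + 0.1771) / 0.0289
  = 10.5106 · 0.4171 / 0.0289
  = 151.69
Design effect: 1.4 × 151.69 = 212.37.
Round up → n = 213 per group.

n = 213 per group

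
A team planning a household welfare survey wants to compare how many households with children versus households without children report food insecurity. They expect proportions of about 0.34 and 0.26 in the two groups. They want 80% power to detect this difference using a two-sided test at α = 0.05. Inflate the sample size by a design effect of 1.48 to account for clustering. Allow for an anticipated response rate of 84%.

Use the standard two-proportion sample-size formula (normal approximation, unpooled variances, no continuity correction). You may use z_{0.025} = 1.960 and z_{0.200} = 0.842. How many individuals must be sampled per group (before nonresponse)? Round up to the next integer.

n = 901 per group

n = (z_{α/2} + z_β)² · [p₁(1−p₁) + p₂(1−p₂)] / (p₁ − p₂)²
  = (1.960 + 0.842)² · (0.34·0.66 + 0.26·0.74) / (0.08)²
  = (2.802)² · (0.2244 + 0.1924) / 0.0064
  = 7.8512 · 0.4168 / 0.0064
  = 511.31
Design effect: 1.48 × 511.31 = 756.74.
Adjust for 84% response: 756.74 / 0.84 = 900.88.
Round up → n = 901 per group.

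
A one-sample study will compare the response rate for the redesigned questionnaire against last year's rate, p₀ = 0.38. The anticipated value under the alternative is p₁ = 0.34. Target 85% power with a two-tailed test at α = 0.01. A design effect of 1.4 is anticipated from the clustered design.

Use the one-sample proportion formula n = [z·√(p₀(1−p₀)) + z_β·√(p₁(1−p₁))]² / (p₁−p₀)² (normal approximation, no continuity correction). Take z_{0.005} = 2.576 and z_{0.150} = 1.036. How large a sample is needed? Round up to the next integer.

n = 2653

n = [z_{α/2}·√(p₀q₀) + z_β·√(p₁q₁)]² / (p₁ − p₀)²
  = [2.576·√(0.38·0.62) + 1.036·√(0.34·0.66)]² / (-0.04)²
  = [2.576·0.4854 + 1.036·0.4737]² / 0.0016
  = [1.7411]² / 0.0016
  = 1894.68
Design effect: 1.4 × 1894.68 = 2652.55.
Round up → n = 2653.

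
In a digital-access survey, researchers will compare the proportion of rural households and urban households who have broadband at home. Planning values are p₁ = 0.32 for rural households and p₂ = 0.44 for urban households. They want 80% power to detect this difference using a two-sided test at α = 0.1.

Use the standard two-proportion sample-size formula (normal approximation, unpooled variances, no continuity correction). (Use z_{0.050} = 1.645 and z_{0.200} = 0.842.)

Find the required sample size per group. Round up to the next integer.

n = 200 per group

n = (z_{α/2} + z_β)² · [p₁(1−p₁) + p₂(1−p₂)] / (p₁ − p₂)²
  = (1.645 + 0.842)² · (0.32·0.68 + 0.44·0.56) / (-0.12)²
  = (2.487)² · (0.2176 + 0.2464) / 0.0144
  = 6.1852 · 0.4640 / 0.0144
  = 199.30
Round up → n = 200 per group.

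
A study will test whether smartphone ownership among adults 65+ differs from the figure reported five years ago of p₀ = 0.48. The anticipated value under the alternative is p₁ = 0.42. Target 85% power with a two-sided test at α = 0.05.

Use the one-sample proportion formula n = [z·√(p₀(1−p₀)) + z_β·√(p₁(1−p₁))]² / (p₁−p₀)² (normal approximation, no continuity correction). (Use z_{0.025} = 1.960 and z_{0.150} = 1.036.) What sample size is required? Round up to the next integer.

n = [z_{α/2}·√(p₀q₀) + z_β·√(p₁q₁)]² / (p₁ − p₀)²
  = [1.960·√(0.48·0.52) + 1.036·√(0.42·0.58)]² / (-0.06)²
  = [1.960·0.4996 + 1.036·0.4936]² / 0.0036
  = [1.4905]² / 0.0036
  = 617.14
Round up → n = 618.

n = 618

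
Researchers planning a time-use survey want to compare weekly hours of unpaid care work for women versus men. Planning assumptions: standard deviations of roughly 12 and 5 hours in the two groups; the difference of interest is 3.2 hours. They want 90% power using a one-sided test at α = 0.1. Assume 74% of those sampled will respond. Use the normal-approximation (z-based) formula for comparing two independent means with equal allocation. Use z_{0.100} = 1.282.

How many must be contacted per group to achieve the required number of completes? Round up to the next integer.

n = (z_α + z_β)² · (σ₁² + σ₂²) / δ²
  = (1.282 + 1.282)² · (12² + 5² = 169) / 3.2²
  = 6.5741 · 169 / 10.24
  = 108.50
Adjust for 74% response: 108.50 / 0.74 = 146.62.
Round up → n = 147 per group.

n = 147 per group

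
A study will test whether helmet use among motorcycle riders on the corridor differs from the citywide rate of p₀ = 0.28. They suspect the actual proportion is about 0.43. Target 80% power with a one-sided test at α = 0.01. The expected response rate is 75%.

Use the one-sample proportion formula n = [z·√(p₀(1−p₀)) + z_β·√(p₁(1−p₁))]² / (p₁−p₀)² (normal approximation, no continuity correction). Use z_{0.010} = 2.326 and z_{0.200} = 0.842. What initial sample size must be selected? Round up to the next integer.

n = 127

n = [z_α·√(p₀q₀) + z_β·√(p₁q₁)]² / (p₁ − p₀)²
  = [2.326·√(0.28·0.72) + 0.842·√(0.43·0.57)]² / (0.15)²
  = [2.326·0.4490 + 0.842·0.4951]² / 0.0225
  = [1.4612]² / 0.0225
  = 94.90
Adjust for 75% response: 94.90 / 0.75 = 126.53.
Round up → n = 127.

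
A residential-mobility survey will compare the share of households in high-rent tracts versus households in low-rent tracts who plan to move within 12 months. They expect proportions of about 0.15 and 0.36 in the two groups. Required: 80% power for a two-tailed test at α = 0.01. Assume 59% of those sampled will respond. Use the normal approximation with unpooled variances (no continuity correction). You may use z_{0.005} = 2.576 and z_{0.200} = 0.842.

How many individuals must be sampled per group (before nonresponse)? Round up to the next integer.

n = 161 per group

n = (z_{α/2} + z_β)² · [p₁(1−p₁) + p₂(1−p₂)] / (p₁ − p₂)²
  = (2.576 + 0.842)² · (0.15·0.85 + 0.36·0.64) / (-0.21)²
  = (3.418)² · (0.1275 + 0.2304) / 0.0441
  = 11.6827 · 0.3579 / 0.0441
  = 94.81
Adjust for 59% response: 94.81 / 0.59 = 160.70.
Round up → n = 161 per group.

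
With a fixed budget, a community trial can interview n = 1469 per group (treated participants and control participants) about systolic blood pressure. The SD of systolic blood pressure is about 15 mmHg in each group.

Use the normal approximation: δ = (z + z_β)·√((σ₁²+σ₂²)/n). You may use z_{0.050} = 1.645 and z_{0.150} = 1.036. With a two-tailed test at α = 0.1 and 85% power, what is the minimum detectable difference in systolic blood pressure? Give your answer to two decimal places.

Minimum detectable difference ≈ 1.48 mmHg

δ = (z_{α/2} + z_β) · √((σ₁²+σ₂²)/n)
  = (1.645 + 1.036) · √(450/1469)
  = 2.681 · √0.30633
  = 2.681 · 0.5535
  = 1.4839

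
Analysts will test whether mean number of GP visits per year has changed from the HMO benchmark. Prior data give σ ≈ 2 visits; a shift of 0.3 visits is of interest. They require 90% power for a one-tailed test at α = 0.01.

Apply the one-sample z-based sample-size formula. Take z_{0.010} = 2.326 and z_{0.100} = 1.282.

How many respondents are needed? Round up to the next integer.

n = (z_α + z_β)² · σ² / δ²
  = (2.326 + 1.282)² · 2² / 0.3²
  = 13.0177 · 4 / 0.09
  = 578.56
Round up → n = 579.

n = 579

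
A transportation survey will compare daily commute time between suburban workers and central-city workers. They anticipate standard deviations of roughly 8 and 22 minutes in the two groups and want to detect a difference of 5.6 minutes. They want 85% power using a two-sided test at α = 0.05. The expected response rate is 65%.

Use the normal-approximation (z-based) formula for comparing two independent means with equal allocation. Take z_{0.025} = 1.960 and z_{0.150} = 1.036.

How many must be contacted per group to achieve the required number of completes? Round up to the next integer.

n = 242 per group

n = (z_{α/2} + z_β)² · (σ₁² + σ₂²) / δ²
  = (1.960 + 1.036)² · (8² + 22² = 548) / 5.6²
  = 8.9760 · 548 / 31.36
  = 156.85
Adjust for 65% response: 156.85 / 0.65 = 241.31.
Round up → n = 242 per group.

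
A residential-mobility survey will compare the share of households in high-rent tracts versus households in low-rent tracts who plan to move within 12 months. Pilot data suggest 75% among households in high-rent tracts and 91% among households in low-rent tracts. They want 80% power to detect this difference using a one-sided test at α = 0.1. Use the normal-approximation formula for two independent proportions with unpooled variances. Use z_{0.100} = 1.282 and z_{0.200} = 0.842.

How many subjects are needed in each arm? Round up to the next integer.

n = (z_α + z_β)² · [p₁(1−p₁) + p₂(1−p₂)] / (p₁ − p₂)²
  = (1.282 + 0.842)² · (0.75·0.25 + 0.91·0.09) / (-0.16)²
  = (2.124)² · (0.1875 + 0.0819) / 0.0256
  = 4.5114 · 0.2694 / 0.0256
  = 47.48
Round up → n = 48 per group.

n = 48 per group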